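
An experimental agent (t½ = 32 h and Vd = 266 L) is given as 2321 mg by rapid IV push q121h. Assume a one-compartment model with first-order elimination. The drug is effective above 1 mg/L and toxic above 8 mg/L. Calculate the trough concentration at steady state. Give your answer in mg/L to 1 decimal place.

k = ln2/t½ = ln2/32 ≈ 0.021661 h⁻¹; fraction remaining f = e^(−kτ) = e^(−0.021661×121) ≈ 0.0727.
At steady state, accumulation factor R = 1/(1 − e^(−kτ)) ≈ 1.0784.
Each bolus raises the concentration by D/Vd = 2321/266 ≈ 8.726 mg/L.
Cmax,ss = C₀/(1 − f) ≈ 8.726/0.9273 ≈ 9.410 mg/L.
Steady-state trough Cmin,ss = Cmax,ss·f ≈ 9.410 × 0.0727 ≈ 0.684 mg/L.
Trough 0.7 mg/L vs MEC 1 mg/L: subtherapeutic.

0.7 mg/L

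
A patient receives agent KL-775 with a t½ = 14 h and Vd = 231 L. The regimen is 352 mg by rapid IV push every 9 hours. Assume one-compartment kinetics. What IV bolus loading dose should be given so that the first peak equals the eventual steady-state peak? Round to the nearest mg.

f = (1/2)^(9/14) ≈ 0.640443; accumulation ratio R = 1/(1−f) ≈ 2.78120.
Loading dose to hit Cmax,ss on first dose: D_load = D_maint·R ≈ 352 × 2.78120 ≈ 978.98 mg.

979 mg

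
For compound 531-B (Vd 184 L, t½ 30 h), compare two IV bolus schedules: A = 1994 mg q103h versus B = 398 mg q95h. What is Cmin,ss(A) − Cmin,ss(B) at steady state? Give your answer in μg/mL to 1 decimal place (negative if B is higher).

0.8 μg/mL

Regimen A: f = (1/2)^(103/30) ≈ 0.0926; Cmin,ss = (1994/184)·f/(1−f) ≈ 1.106 μg/mL.
Regimen B: f = (1/2)^(95/30) ≈ 0.1114; Cmin,ss = (398/184)·f/(1−f) ≈ 0.271 μg/mL.
Difference ≈ 1.106 − 0.271 ≈ 0.835 μg/mL.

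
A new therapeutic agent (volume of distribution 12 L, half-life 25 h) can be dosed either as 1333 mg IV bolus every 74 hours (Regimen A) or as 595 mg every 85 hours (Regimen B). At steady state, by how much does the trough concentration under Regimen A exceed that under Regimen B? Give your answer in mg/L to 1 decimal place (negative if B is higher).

Regimen A: f = (1/2)^(74/25) ≈ 0.1285; Cmin,ss = (1333/12)·f/(1−f) ≈ 16.379 mg/L.
Regimen B: f = (1/2)^(85/25) ≈ 0.0947; Cmin,ss = (595/12)·f/(1−f) ≈ 5.187 mg/L.
Difference ≈ 16.379 − 5.187 ≈ 11.192 mg/L.

11.2 mg/L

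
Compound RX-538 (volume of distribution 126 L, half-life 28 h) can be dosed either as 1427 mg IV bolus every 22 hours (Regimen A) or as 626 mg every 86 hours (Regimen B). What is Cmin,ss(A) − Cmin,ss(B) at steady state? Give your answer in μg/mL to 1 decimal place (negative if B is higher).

Regimen A: f = (1/2)^(22/28) ≈ 0.5801; Cmin,ss = (1427/126)·f/(1−f) ≈ 15.646 μg/mL.
Regimen B: f = (1/2)^(86/28) ≈ 0.1190; Cmin,ss = (626/126)·f/(1−f) ≈ 0.671 μg/mL.
Difference ≈ 15.646 − 0.671 ≈ 14.975 μg/mL.

15.0 μg/mL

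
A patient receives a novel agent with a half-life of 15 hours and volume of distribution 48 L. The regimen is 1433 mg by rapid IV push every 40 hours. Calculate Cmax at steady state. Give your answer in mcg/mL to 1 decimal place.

35.4 mcg/mL

τ/t½ = 40/15 ≈ 2.6667, so fraction remaining f = (1/2)^(40/15) ≈ 0.1575.
Accumulation ratio R = 1/(1 − f) ≈ 1/0.8425 ≈ 1.1869.
Each bolus raises the concentration by D/Vd = 1433/48 ≈ 29.854 mcg/mL.
Steady-state peak Cmax,ss = C₀·R ≈ 29.854 × 1.1869 ≈ 35.434 mcg/mL.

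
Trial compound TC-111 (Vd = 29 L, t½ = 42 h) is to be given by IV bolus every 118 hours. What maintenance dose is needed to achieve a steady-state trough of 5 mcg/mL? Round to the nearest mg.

τ/t½ = 118/42 ≈ 2.8095, so f = (1/2)^(118/42) ≈ 0.142643.
Cmin,ss = (D/Vd)·f/(1−f), so D = Cmin,ss·Vd·(1−f)/f.
D = 5 × 29 × (1−f)/f ≈ 5 × 29 × 6.01051 ≈ 871.52 mg.

872 mg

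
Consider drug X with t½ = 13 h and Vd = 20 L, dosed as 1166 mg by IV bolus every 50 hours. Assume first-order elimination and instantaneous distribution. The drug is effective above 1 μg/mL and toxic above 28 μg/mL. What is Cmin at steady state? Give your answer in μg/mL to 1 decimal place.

τ/t½ = 50/13 ≈ 3.8462, so fraction remaining f = (1/2)^(50/13) ≈ 0.0695.
Single-dose peak C₀ = D/Vd = 1166/20 ≈ 58.300 μg/mL.
Steady-state trough Cmin,ss = C₀·f/(1−f) ≈ 58.300 × 0.0695/0.9305 ≈ 4.354 μg/mL.
Trough 4.4 μg/mL vs MEC 1 μg/mL: adequate.

4.4 μg/mL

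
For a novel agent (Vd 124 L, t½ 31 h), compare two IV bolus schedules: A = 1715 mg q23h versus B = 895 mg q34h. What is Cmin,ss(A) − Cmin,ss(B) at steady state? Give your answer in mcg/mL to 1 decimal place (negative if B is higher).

Regimen A: f = (1/2)^(23/31) ≈ 0.5979; Cmin,ss = (1715/124)·f/(1−f) ≈ 20.565 mcg/mL.
Regimen B: f = (1/2)^(34/31) ≈ 0.4676; Cmin,ss = (895/124)·f/(1−f) ≈ 6.339 mcg/mL.
Difference ≈ 20.565 − 6.339 ≈ 14.226 mcg/mL.

14.2 mcg/mL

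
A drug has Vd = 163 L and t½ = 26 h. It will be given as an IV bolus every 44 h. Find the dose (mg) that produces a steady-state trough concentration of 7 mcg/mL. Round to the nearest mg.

τ/t½ = 44/26 ≈ 1.6923, so f = (1/2)^(44/26) ≈ 0.309432.
Cmin,ss = (D/Vd)·f/(1−f), so D = Cmin,ss·Vd·(1−f)/f.
D = 7 × 163 × (1−f)/f ≈ 7 × 163 × 2.23173 ≈ 2546.40 mg.

2546 mg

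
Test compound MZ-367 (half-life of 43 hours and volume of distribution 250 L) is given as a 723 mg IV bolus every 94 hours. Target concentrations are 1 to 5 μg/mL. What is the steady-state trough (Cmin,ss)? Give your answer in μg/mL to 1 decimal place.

τ/t½ = 94/43 ≈ 2.186, so fraction remaining f = (1/2)^(94/43) ≈ 0.2198.
At steady state, accumulation factor R = 1/(1 − e^(−kτ)) ≈ 1.2817.
Single-dose peak C₀ = D/Vd = 723/250 ≈ 2.892 μg/mL.
Steady-state peak Cmax,ss = C₀·R ≈ 2.892 × 1.2817 ≈ 3.707 μg/mL.
Steady-state trough Cmin,ss = Cmax,ss·f ≈ 3.707 × 0.2198 ≈ 0.815 μg/mL.
Trough 0.8 μg/mL vs MEC 1 μg/mL: subtherapeutic.

0.8 μg/mL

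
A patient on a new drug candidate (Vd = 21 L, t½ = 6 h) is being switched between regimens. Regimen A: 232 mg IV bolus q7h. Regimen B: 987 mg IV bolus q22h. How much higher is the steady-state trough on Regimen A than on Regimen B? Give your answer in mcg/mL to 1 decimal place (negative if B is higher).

4.9 mcg/mL

Regimen A: f = (1/2)^(7/6) ≈ 0.4454; Cmin,ss = (232/21)·f/(1−f) ≈ 8.872 mcg/mL.
Regimen B: f = (1/2)^(22/6) ≈ 0.0787; Cmin,ss = (987/21)·f/(1−f) ≈ 4.015 mcg/mL.
Difference ≈ 8.872 − 4.015 ≈ 4.857 mcg/mL.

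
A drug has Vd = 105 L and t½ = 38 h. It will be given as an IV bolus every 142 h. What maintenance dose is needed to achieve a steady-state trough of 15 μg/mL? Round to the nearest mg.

τ/t½ = 142/38 ≈ 3.7368, so f = (1/2)^(142/38) ≈ 0.075006.
Cmin,ss = (D/Vd)·f/(1−f), so D = Cmin,ss·Vd·(1−f)/f.
D = 15 × 105 × (1−f)/f ≈ 15 × 105 × 12.33227 ≈ 19423.33 mg.

19423 mg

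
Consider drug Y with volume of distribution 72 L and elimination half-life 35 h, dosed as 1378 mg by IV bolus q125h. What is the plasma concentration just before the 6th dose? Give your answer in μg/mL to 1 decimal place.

f = (1/2)^(τ/t½) = (1/2)^(125/35) ≈ 0.0841.
C₀ = D/Vd = 1378/72 ≈ 19.139 μg/mL.
Before the 6th dose, 5 doses have been given. Superposition: Cmin = C₀·(f + f² + … + f^5).
≈ 19.139 × (0.0841 + 0.0071 + 0.0006 + 0.0001 + 0.0000) ≈ 19.139 × 0.0919 ≈ 1.759 μg/mL.

1.8 μg/mL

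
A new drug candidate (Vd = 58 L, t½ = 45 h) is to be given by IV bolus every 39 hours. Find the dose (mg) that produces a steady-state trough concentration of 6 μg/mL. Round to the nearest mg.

τ/t½ = 39/45 ≈ 0.86667, so f = (1/2)^(39/45) ≈ 0.548412.
Cmin,ss = (D/Vd)·f/(1−f), so D = Cmin,ss·Vd·(1−f)/f.
D = 6 × 58 × (1−f)/f ≈ 6 × 58 × 0.82345 ≈ 286.56 mg.

287 mg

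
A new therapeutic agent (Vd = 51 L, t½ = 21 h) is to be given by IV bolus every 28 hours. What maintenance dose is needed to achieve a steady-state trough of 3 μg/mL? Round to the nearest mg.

τ/t½ = 28/21 ≈ 1.3333, so f = (1/2)^(28/21) ≈ 0.396850.
Cmin,ss = (D/Vd)·f/(1−f), so D = Cmin,ss·Vd·(1−f)/f.
D = 3 × 51 × (1−f)/f ≈ 3 × 51 × 1.51984 ≈ 232.54 mg.

233 mg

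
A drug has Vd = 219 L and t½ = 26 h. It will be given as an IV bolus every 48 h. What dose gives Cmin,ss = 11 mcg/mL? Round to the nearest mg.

6252 mg

τ/t½ = 48/26 ≈ 1.8462, so f = (1/2)^(48/26) ≈ 0.278133.
Cmin,ss = (D/Vd)·f/(1−f), so D = Cmin,ss·Vd·(1−f)/f.
D = 11 × 219 × (1−f)/f ≈ 11 × 219 × 2.59540 ≈ 6252.32 mg.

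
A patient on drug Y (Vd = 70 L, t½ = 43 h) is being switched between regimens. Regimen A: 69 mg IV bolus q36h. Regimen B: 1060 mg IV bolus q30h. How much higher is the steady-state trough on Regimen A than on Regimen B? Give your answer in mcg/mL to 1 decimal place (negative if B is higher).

-23.1 mcg/mL

Regimen A: f = (1/2)^(36/43) ≈ 0.5597; Cmin,ss = (69/70)·f/(1−f) ≈ 1.253 mcg/mL.
Regimen B: f = (1/2)^(30/43) ≈ 0.6166; Cmin,ss = (1060/70)·f/(1−f) ≈ 24.353 mcg/mL.
Difference ≈ 1.253 − 24.353 ≈ -23.100 mcg/mL.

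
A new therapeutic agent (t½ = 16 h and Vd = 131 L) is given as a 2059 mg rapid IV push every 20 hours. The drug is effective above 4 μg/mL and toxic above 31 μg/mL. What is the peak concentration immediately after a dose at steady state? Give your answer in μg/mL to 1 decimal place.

τ/t½ = 20/16 ≈ 1.25, so fraction remaining f = (1/2)^(20/16) ≈ 0.4204.
Accumulation ratio R = 1/(1 − f) ≈ 1/0.5796 ≈ 1.7253.
Each bolus raises the concentration by D/Vd = 2059/131 ≈ 15.718 μg/mL.
Steady-state peak Cmax,ss = C₀·R ≈ 15.718 × 1.7253 ≈ 27.118 μg/mL.
Peak 27.1 μg/mL vs MTC 31 μg/mL: below toxic threshold.

27.1 μg/mL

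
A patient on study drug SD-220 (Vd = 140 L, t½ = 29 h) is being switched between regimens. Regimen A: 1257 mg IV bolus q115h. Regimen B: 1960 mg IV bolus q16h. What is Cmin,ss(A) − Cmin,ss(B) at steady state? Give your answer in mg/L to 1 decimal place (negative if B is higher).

Regimen A: f = (1/2)^(115/29) ≈ 0.0640; Cmin,ss = (1257/140)·f/(1−f) ≈ 0.614 mg/L.
Regimen B: f = (1/2)^(16/29) ≈ 0.6822; Cmin,ss = (1960/140)·f/(1−f) ≈ 30.053 mg/L.
Difference ≈ 0.614 − 30.053 ≈ -29.439 mg/L.

-29.4 mg/L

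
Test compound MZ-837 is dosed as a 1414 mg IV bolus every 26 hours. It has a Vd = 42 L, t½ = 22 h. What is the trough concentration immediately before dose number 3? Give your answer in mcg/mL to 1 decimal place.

21.4 mcg/mL

f = (1/2)^(τ/t½) = (1/2)^(26/22) ≈ 0.4408.
C₀ = D/Vd = 1414/42 ≈ 33.667 mcg/mL.
Before the 3rd dose, 2 doses have been given. Superposition: Cmin = C₀·(f + f²).
≈ 33.667 × (0.4408 + 0.1943) ≈ 33.667 × 0.6351 ≈ 21.382 mcg/mL.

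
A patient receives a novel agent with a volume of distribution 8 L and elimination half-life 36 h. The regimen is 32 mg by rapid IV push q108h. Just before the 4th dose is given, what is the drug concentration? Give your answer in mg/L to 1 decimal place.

f = (1/2)^(τ/t½) = (1/2)^(108/36) ≈ 0.1250.
C₀ = D/Vd = 32/8 ≈ 4.000 mg/L.
Before the 4th dose, 3 doses have been given. Superposition: Cmin = C₀·(f + f² + … + f^3).
≈ 4.000 × (0.1250 + 0.0156 + 0.0020) ≈ 4.000 × 0.1426 ≈ 0.570 mg/L.

0.6 mg/L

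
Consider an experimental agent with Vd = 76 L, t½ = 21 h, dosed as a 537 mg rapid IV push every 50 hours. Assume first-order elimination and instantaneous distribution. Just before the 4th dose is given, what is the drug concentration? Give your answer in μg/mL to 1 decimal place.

1.7 μg/mL

f = (1/2)^(τ/t½) = (1/2)^(50/21) ≈ 0.1920.
C₀ = D/Vd = 537/76 ≈ 7.066 μg/mL.
Before the 4th dose, 3 doses have been given. Superposition: Cmin = C₀·(f + f² + … + f^3).
≈ 7.066 × (0.1920 + 0.0369 + 0.0071) ≈ 7.066 × 0.2360 ≈ 1.668 μg/mL.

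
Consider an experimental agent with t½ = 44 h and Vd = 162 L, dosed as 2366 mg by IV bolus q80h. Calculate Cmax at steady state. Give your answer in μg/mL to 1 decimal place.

20.4 μg/mL

k = ln2/t½ = ln2/44 ≈ 0.015753 h⁻¹; fraction remaining f = e^(−kτ) = e^(−0.015753×80) ≈ 0.2836.
At steady state, accumulation factor R = 1/(1 − e^(−kτ)) ≈ 1.3959.
Each bolus raises the concentration by D/Vd = 2366/162 ≈ 14.605 μg/mL.
Steady-state peak Cmax,ss = C₀·R ≈ 14.605 × 1.3959 ≈ 20.387 μg/mL.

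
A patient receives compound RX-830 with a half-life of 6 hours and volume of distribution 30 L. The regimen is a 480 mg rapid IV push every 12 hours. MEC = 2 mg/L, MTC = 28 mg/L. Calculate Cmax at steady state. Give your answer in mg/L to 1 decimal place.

21.3 mg/L

The dosing interval is 2 half-lives, so f = 2^(−2) = 0.25.
Accumulation ratio R = 1/(1 − f) = 1/0.75 = 4/3.
Single-dose peak C₀ = D/Vd = 480/30 = 16 mg/L.
Steady-state peak Cmax,ss = C₀·R = 16 × 4/3 ≈ 21.333 mg/L.
Peak 21.3 mg/L vs MTC 28 mg/L: below toxic threshold.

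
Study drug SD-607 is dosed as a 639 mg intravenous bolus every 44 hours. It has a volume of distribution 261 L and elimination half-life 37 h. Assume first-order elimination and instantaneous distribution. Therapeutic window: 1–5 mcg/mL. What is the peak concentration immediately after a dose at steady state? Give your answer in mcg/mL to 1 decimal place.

k = ln2/t½ = ln2/37 ≈ 0.018734 h⁻¹; fraction remaining f = e^(−kτ) = e^(−0.018734×44) ≈ 0.4385.
Accumulation ratio R = 1/(1 − f) ≈ 1/0.5615 ≈ 1.7809.
Each bolus raises the concentration by D/Vd = 639/261 ≈ 2.448 mcg/mL.
Steady-state peak Cmax,ss = C₀·R ≈ 2.448 × 1.7809 ≈ 4.360 mcg/mL.
Peak 4.4 mcg/mL vs MTC 5 mcg/mL: below toxic threshold.

4.4 mcg/mL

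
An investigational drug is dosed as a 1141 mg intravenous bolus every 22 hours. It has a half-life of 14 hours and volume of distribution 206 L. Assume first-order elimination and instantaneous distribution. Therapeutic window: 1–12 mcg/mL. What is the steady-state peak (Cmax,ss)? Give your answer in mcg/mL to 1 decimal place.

k = ln2/t½ = ln2/14 ≈ 0.049511 h⁻¹; fraction remaining f = e^(−kτ) = e^(−0.049511×22) ≈ 0.3365.
At steady state, accumulation factor R = 1/(1 − e^(−kτ)) ≈ 1.5072.
Single-dose peak C₀ = D/Vd = 1141/206 ≈ 5.539 mcg/mL.
Steady-state peak Cmax,ss = C₀·R ≈ 5.539 × 1.5072 ≈ 8.348 mcg/mL.
Peak 8.3 mcg/mL vs MTC 12 mcg/mL: below toxic threshold.

8.3 mcg/mL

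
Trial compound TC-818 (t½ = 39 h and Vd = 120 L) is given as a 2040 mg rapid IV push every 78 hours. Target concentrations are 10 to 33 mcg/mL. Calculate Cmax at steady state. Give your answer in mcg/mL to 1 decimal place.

22.7 mcg/mL

τ = 78 h = 2 half-lives, so f = (1/2)^2 = 0.25.
Accumulation ratio R = 1/(1 − f) = 1/0.75 = 4/3.
Single-dose peak C₀ = D/Vd = 2040/120 = 17 mcg/mL.
Steady-state peak Cmax,ss = C₀·R = 17 × 4/3 ≈ 22.667 mcg/mL.
Peak 22.7 mcg/mL vs MTC 33 mcg/mL: below toxic threshold.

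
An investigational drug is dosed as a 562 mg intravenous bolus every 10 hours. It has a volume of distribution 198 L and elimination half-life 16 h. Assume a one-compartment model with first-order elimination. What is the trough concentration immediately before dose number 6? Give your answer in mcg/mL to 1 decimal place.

f = (1/2)^(τ/t½) = (1/2)^(10/16) ≈ 0.6484.
C₀ = D/Vd = 562/198 ≈ 2.838 mcg/mL.
Before the 6th dose, 5 doses have been given. Superposition: Cmin = C₀·(f + f² + … + f^5).
≈ 2.838 × (0.6484 + 0.4204 + 0.2726 + 0.1768 + 0.1146) ≈ 2.838 × 1.6328 ≈ 4.634 mcg/mL.

4.6 mcg/mL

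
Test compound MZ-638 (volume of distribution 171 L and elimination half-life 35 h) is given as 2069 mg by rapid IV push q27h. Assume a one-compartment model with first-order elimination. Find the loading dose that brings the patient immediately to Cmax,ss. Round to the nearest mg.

f = (1/2)^(27/35) ≈ 0.585837; accumulation ratio R = 1/(1−f) ≈ 2.41451.
Loading dose to hit Cmax,ss on first dose: D_load = D_maint·R ≈ 2069 × 2.41451 ≈ 4995.62 mg.

4996 mg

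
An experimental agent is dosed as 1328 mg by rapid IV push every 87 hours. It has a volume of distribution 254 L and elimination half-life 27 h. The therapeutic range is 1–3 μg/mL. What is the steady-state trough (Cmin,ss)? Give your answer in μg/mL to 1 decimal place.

τ/t½ = 87/27 ≈ 3.2222, so fraction remaining f = (1/2)^(87/27) ≈ 0.1072.
Accumulation ratio R = 1/(1 − f) ≈ 1/0.8928 ≈ 1.1201.
Single-dose peak C₀ = D/Vd = 1328/254 ≈ 5.228 μg/mL.
Cmax,ss = C₀/(1 − f) ≈ 5.228/0.8928 ≈ 5.856 μg/mL.
One interval later, Cmin,ss = Cmax,ss·e^(−kτ) ≈ 5.856 × 0.1072 ≈ 0.628 μg/mL.
Trough 0.6 μg/mL vs MEC 1 μg/mL: subtherapeutic.

0.6 μg/mL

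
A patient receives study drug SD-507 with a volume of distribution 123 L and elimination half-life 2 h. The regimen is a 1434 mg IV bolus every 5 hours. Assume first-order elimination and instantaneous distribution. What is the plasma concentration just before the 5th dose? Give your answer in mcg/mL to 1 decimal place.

f = (1/2)^(τ/t½) = (1/2)^(5/2) ≈ 0.1768.
C₀ = D/Vd = 1434/123 ≈ 11.659 mcg/mL.
Before the 5th dose, 4 doses have been given. Superposition: Cmin = C₀·(f + f² + … + f^4).
≈ 11.659 × (0.1768 + 0.0313 + 0.0055 + 0.0010) ≈ 11.659 × 0.2146 ≈ 2.502 mcg/mL.

2.5 mcg/mL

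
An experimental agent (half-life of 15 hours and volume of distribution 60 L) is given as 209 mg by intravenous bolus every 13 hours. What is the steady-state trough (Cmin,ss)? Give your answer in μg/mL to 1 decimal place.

Over one 13-h interval, 13/15 ≈ 0.86667 half-lives elapse, leaving f ≈ 0.5484 of each dose.
Accumulation ratio R = 1/(1 − f) ≈ 1/0.4516 ≈ 2.2143.
Single-dose peak C₀ = D/Vd = 209/60 ≈ 3.483 μg/mL.
Steady-state peak Cmax,ss = C₀·R ≈ 3.483 × 2.2143 ≈ 7.712 μg/mL.
One interval later, Cmin,ss = Cmax,ss·e^(−kτ) ≈ 7.712 × 0.5484 ≈ 4.229 μg/mL.

4.2 μg/mL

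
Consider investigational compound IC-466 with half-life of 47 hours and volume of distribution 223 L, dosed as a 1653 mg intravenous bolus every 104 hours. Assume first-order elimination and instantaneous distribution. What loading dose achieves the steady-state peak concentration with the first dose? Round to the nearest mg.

f = (1/2)^(104/47) ≈ 0.215720; accumulation ratio R = 1/(1−f) ≈ 1.27505.
Loading dose to hit Cmax,ss on first dose: D_load = D_maint·R ≈ 1653 × 1.27505 ≈ 2107.66 mg.

2108 mg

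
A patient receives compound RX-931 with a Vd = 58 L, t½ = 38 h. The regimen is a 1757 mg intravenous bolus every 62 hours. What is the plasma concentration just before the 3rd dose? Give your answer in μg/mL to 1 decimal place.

f = (1/2)^(τ/t½) = (1/2)^(62/38) ≈ 0.3227.
C₀ = D/Vd = 1757/58 ≈ 30.293 μg/mL.
Before the 3rd dose, 2 doses have been given. Superposition: Cmin = C₀·(f + f²).
≈ 30.293 × (0.3227 + 0.1041) ≈ 30.293 × 0.4268 ≈ 12.929 μg/mL.

12.9 μg/mL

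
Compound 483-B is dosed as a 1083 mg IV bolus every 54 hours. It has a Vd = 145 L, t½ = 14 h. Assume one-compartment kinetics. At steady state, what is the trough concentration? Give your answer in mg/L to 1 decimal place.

Over one 54-h interval, 54/14 ≈ 3.8571 half-lives elapse, leaving f ≈ 0.0690 of each dose.
Accumulation ratio R = 1/(1 − f) ≈ 1/0.9310 ≈ 1.0741.
Each bolus raises the concentration by D/Vd = 1083/145 ≈ 7.469 mg/L.
Cmax,ss = C₀/(1 − f) ≈ 7.469/0.9310 ≈ 8.023 mg/L.
Steady-state trough Cmin,ss = Cmax,ss·f ≈ 8.023 × 0.0690 ≈ 0.554 mg/L.

0.6 mg/L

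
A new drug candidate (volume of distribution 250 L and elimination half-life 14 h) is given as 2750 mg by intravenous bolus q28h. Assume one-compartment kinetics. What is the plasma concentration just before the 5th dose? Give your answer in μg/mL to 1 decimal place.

f = (1/2)^(τ/t½) = (1/2)^(28/14) ≈ 0.2500.
C₀ = D/Vd = 2750/250 ≈ 11.000 μg/mL.
Before the 5th dose, 4 doses have been given. Superposition: Cmin = C₀·(f + f² + … + f^4).
≈ 11.000 × (0.2500 + 0.0625 + 0.0156 + 0.0039) ≈ 11.000 × 0.3320 ≈ 3.652 μg/mL.

3.7 μg/mL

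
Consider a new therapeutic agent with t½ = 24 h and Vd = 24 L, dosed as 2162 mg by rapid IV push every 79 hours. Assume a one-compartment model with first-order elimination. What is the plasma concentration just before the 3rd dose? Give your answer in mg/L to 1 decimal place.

10.1 mg/L

f = (1/2)^(τ/t½) = (1/2)^(79/24) ≈ 0.1021.
C₀ = D/Vd = 2162/24 ≈ 90.083 mg/L.
Before the 3rd dose, 2 doses have been given. Superposition: Cmin = C₀·(f + f²).
≈ 90.083 × (0.1021 + 0.0104) ≈ 90.083 × 0.1125 ≈ 10.134 mg/L.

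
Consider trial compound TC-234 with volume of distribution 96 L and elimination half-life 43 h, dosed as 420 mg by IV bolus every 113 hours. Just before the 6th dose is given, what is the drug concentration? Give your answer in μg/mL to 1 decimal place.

0.8 μg/mL

f = (1/2)^(τ/t½) = (1/2)^(113/43) ≈ 0.1618.
C₀ = D/Vd = 420/96 ≈ 4.375 μg/mL.
Before the 6th dose, 5 doses have been given. Superposition: Cmin = C₀·(f + f² + … + f^5).
≈ 4.375 × (0.1618 + 0.0262 + 0.0042 + 0.0007 + 0.0001) ≈ 4.375 × 0.1930 ≈ 0.844 μg/mL.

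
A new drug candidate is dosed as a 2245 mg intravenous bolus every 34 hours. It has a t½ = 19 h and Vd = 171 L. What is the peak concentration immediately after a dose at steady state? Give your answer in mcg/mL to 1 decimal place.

τ/t½ = 34/19 ≈ 1.7895, so fraction remaining f = (1/2)^(34/19) ≈ 0.2893.
At steady state, accumulation factor R = 1/(1 − e^(−kτ)) ≈ 1.4071.
Single-dose peak C₀ = D/Vd = 2245/171 ≈ 13.129 mcg/mL.
Cmax,ss = C₀/(1 − f) ≈ 13.129/0.7107 ≈ 18.473 mcg/mL.

18.5 mcg/mL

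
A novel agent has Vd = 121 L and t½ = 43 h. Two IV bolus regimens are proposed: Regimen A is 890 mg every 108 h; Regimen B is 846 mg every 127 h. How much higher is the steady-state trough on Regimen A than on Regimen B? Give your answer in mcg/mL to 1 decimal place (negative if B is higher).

Regimen A: f = (1/2)^(108/43) ≈ 0.1754; Cmin,ss = (890/121)·f/(1−f) ≈ 1.565 mcg/mL.
Regimen B: f = (1/2)^(127/43) ≈ 0.1291; Cmin,ss = (846/121)·f/(1−f) ≈ 1.036 mcg/mL.
Difference ≈ 1.565 − 1.036 ≈ 0.529 mcg/mL.

0.5 mcg/mL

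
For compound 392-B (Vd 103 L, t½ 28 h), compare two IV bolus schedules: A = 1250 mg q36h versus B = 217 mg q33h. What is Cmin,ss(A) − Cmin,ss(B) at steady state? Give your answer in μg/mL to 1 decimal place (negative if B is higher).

Regimen A: f = (1/2)^(36/28) ≈ 0.4102; Cmin,ss = (1250/103)·f/(1−f) ≈ 8.440 μg/mL.
Regimen B: f = (1/2)^(33/28) ≈ 0.4418; Cmin,ss = (217/103)·f/(1−f) ≈ 1.667 μg/mL.
Difference ≈ 8.440 − 1.667 ≈ 6.773 μg/mL.

6.8 μg/mL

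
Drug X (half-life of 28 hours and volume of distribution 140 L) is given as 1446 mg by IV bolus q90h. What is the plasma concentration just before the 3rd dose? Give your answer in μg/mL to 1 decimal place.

f = (1/2)^(τ/t½) = (1/2)^(90/28) ≈ 0.1077.
C₀ = D/Vd = 1446/140 ≈ 10.329 μg/mL.
Before the 3rd dose, 2 doses have been given. Superposition: Cmin = C₀·(f + f²).
≈ 10.329 × (0.1077 + 0.0116) ≈ 10.329 × 0.1193 ≈ 1.232 μg/mL.

1.2 μg/mL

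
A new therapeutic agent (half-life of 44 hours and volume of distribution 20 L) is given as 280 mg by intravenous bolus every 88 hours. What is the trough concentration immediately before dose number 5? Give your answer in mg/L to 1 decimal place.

f = (1/2)^(τ/t½) = (1/2)^(88/44) ≈ 0.2500.
C₀ = D/Vd = 280/20 ≈ 14.000 mg/L.
Before the 5th dose, 4 doses have been given. Superposition: Cmin = C₀·(f + f² + … + f^4).
≈ 14.000 × (0.2500 + 0.0625 + 0.0156 + 0.0039) ≈ 14.000 × 0.3320 ≈ 4.648 mg/L.

4.6 mg/L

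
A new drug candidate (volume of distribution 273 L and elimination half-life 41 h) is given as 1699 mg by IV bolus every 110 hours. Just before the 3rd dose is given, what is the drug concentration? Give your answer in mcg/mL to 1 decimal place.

f = (1/2)^(τ/t½) = (1/2)^(110/41) ≈ 0.1557.
C₀ = D/Vd = 1699/273 ≈ 6.223 mcg/mL.
Before the 3rd dose, 2 doses have been given. Superposition: Cmin = C₀·(f + f²).
≈ 6.223 × (0.1557 + 0.0242) ≈ 6.223 × 0.1799 ≈ 1.120 mcg/mL.

1.1 mcg/mL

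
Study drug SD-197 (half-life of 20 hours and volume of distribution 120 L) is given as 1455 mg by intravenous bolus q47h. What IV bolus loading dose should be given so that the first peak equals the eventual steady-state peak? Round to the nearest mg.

1810 mg

f = (1/2)^(47/20) ≈ 0.196146; accumulation ratio R = 1/(1−f) ≈ 1.24401.
Loading dose to hit Cmax,ss on first dose: D_load = D_maint·R ≈ 1455 × 1.24401 ≈ 1810.03 mg.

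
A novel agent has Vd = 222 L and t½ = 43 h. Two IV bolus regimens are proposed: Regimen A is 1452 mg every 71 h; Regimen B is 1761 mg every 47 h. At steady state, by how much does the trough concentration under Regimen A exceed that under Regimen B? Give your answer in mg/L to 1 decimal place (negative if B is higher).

-3.9 mg/L

Regimen A: f = (1/2)^(71/43) ≈ 0.3184; Cmin,ss = (1452/222)·f/(1−f) ≈ 3.055 mg/L.
Regimen B: f = (1/2)^(47/43) ≈ 0.4688; Cmin,ss = (1761/222)·f/(1−f) ≈ 7.001 mg/L.
Difference ≈ 3.055 − 7.001 ≈ -3.946 mg/L.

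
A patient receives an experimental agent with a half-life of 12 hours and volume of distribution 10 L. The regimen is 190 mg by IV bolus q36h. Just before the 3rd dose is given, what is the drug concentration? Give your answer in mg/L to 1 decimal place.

f = (1/2)^(τ/t½) = (1/2)^(36/12) ≈ 0.1250.
C₀ = D/Vd = 190/10 ≈ 19.000 mg/L.
Before the 3rd dose, 2 doses have been given. Superposition: Cmin = C₀·(f + f²).
≈ 19.000 × (0.1250 + 0.0156) ≈ 19.000 × 0.1406 ≈ 2.671 mg/L.

2.7 mg/L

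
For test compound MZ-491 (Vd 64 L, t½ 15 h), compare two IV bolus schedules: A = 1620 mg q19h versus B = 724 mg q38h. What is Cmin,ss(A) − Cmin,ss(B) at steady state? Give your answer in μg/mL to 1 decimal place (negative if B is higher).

Regimen A: f = (1/2)^(19/15) ≈ 0.4156; Cmin,ss = (1620/64)·f/(1−f) ≈ 18.001 μg/mL.
Regimen B: f = (1/2)^(38/15) ≈ 0.1727; Cmin,ss = (724/64)·f/(1−f) ≈ 2.361 μg/mL.
Difference ≈ 18.001 − 2.361 ≈ 15.640 μg/mL.

15.6 μg/mL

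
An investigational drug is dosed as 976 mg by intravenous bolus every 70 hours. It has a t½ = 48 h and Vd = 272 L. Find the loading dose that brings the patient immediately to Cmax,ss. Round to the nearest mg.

f = (1/2)^(70/48) ≈ 0.363913; accumulation ratio R = 1/(1−f) ≈ 1.57211.
Loading dose to hit Cmax,ss on first dose: D_load = D_maint·R ≈ 976 × 1.57211 ≈ 1534.38 mg.

1534 mg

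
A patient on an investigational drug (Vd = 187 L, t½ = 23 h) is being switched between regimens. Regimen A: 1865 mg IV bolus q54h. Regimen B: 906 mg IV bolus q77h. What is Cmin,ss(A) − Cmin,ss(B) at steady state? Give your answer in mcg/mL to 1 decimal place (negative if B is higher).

1.9 mcg/mL

Regimen A: f = (1/2)^(54/23) ≈ 0.1964; Cmin,ss = (1865/187)·f/(1−f) ≈ 2.437 mcg/mL.
Regimen B: f = (1/2)^(77/23) ≈ 0.0982; Cmin,ss = (906/187)·f/(1−f) ≈ 0.528 mcg/mL.
Difference ≈ 2.437 − 0.528 ≈ 1.909 mcg/mL.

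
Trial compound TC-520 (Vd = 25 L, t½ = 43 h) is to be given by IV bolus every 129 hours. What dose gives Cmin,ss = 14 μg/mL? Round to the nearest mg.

2450 mg

τ/t½ = 129/43 ≈ 3, so f = (1/2)^(129/43) ≈ 0.125000.
Cmin,ss = (D/Vd)·f/(1−f), so D = Cmin,ss·Vd·(1−f)/f.
D = 14 × 25 × (1−f)/f ≈ 14 × 25 × 7.00000 ≈ 2450.00 mg.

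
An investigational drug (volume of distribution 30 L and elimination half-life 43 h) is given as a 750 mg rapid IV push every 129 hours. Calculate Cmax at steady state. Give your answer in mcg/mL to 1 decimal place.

28.6 mcg/mL

The dosing interval is 3 half-lives, so f = 2^(−3) = 0.125.
At steady state, R = 1/(1 − 0.125) = 8/7.
Single-dose peak C₀ = D/Vd = 750/30 = 25 mcg/mL.
Steady-state peak Cmax,ss = C₀·R = 25 × 8/7 ≈ 28.571 mcg/mL.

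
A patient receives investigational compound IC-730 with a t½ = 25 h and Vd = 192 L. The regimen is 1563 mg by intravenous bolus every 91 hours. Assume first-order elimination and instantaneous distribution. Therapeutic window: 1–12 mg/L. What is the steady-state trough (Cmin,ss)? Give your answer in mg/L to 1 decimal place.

k = ln2/t½ = ln2/25 ≈ 0.027726 h⁻¹; fraction remaining f = e^(−kτ) = e^(−0.027726×91) ≈ 0.0802.
Each bolus raises the concentration by D/Vd = 1563/192 ≈ 8.141 mg/L.
Steady-state trough Cmin,ss = C₀·f/(1−f) ≈ 8.141 × 0.0802/0.9198 ≈ 0.710 mg/L.
Trough 0.7 mg/L vs MEC 1 mg/L: subtherapeutic.

0.7 mg/L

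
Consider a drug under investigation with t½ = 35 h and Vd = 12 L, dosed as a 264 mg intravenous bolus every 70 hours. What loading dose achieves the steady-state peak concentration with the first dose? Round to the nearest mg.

f = (1/2)^(70/35) ≈ 0.250000; accumulation ratio R = 1/(1−f) ≈ 1.33333.
Loading dose to hit Cmax,ss on first dose: D_load = D_maint·R ≈ 264 × 1.33333 ≈ 352.00 mg.

352 mg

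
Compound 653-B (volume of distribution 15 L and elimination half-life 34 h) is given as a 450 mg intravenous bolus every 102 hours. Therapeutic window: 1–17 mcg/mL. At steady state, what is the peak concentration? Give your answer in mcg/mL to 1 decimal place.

34.3 mcg/mL

τ = 102 h = 3 half-lives, so f = (1/2)^3 = 0.125.
At steady state, R = 1/(1 − 0.125) = 8/7.
Single-dose peak C₀ = D/Vd = 450/15 = 30 mcg/mL.
Steady-state peak Cmax,ss = C₀·R = 30 × 8/7 ≈ 34.286 mcg/mL.
Peak 34.3 mcg/mL vs MTC 17 mcg/mL: exceeds toxic threshold.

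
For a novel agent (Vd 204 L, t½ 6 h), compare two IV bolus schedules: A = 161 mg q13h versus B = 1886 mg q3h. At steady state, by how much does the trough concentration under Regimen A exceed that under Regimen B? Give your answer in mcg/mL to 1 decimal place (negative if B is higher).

-22.1 mcg/mL

Regimen A: f = (1/2)^(13/6) ≈ 0.2227; Cmin,ss = (161/204)·f/(1−f) ≈ 0.226 mcg/mL.
Regimen B: f = (1/2)^(3/6) ≈ 0.7071; Cmin,ss = (1886/204)·f/(1−f) ≈ 22.319 mcg/mL.
Difference ≈ 0.226 − 22.319 ≈ -22.093 mcg/mL.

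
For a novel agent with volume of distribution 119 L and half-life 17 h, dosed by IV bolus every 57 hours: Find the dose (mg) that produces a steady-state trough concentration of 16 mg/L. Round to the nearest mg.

17550 mg

τ/t½ = 57/17 ≈ 3.3529, so f = (1/2)^(57/17) ≈ 0.097873.
Cmin,ss = (D/Vd)·f/(1−f), so D = Cmin,ss·Vd·(1−f)/f.
D = 16 × 119 × (1−f)/f ≈ 16 × 119 × 9.21732 ≈ 17549.78 mg.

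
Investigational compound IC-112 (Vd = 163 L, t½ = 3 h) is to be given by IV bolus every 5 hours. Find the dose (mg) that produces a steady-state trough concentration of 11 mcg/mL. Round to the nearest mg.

τ/t½ = 5/3 ≈ 1.6667, so f = (1/2)^(5/3) ≈ 0.314980.
Cmin,ss = (D/Vd)·f/(1−f), so D = Cmin,ss·Vd·(1−f)/f.
D = 11 × 163 × (1−f)/f ≈ 11 × 163 × 2.17480 ≈ 3899.42 mg.

3899 mg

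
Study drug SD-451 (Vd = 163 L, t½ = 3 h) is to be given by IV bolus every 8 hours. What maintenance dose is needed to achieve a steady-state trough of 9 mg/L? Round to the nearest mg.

τ/t½ = 8/3 ≈ 2.6667, so f = (1/2)^(8/3) ≈ 0.157490.
Cmin,ss = (D/Vd)·f/(1−f), so D = Cmin,ss·Vd·(1−f)/f.
D = 9 × 163 × (1−f)/f ≈ 9 × 163 × 5.34961 ≈ 7847.88 mg.

7848 mg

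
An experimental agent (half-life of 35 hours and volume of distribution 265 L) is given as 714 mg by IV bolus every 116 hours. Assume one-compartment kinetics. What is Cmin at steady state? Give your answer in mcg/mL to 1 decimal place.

0.3 mcg/mL

Over one 116-h interval, 116/35 ≈ 3.3143 half-lives elapse, leaving f ≈ 0.1005 of each dose.
Each bolus raises the concentration by D/Vd = 714/265 ≈ 2.694 mcg/mL.
Steady-state trough Cmin,ss = C₀·f/(1−f) ≈ 2.694 × 0.1005/0.8995 ≈ 0.301 mcg/mL.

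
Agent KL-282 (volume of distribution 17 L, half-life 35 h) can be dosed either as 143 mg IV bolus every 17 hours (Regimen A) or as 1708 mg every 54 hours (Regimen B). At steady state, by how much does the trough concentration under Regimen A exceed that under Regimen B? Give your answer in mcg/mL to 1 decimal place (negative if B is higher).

Regimen A: f = (1/2)^(17/35) ≈ 0.7141; Cmin,ss = (143/17)·f/(1−f) ≈ 21.010 mcg/mL.
Regimen B: f = (1/2)^(54/35) ≈ 0.3432; Cmin,ss = (1708/17)·f/(1−f) ≈ 52.499 mcg/mL.
Difference ≈ 21.010 − 52.499 ≈ -31.489 mcg/mL.

-31.5 mcg/mL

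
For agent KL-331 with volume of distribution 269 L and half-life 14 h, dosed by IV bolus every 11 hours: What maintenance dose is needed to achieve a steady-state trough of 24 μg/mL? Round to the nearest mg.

τ/t½ = 11/14 ≈ 0.78571, so f = (1/2)^(11/14) ≈ 0.580065.
Cmin,ss = (D/Vd)·f/(1−f), so D = Cmin,ss·Vd·(1−f)/f.
D = 24 × 269 × (1−f)/f ≈ 24 × 269 × 0.72394 ≈ 4673.76 mg.

4674 mg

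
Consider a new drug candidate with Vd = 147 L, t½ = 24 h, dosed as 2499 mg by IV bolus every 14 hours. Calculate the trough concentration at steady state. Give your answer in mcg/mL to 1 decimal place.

τ/t½ = 14/24 ≈ 0.58333, so fraction remaining f = (1/2)^(14/24) ≈ 0.6674.
At steady state, accumulation factor R = 1/(1 − e^(−kτ)) ≈ 3.0066.
Single-dose peak C₀ = D/Vd = 2499/147 ≈ 17.000 mcg/mL.
Steady-state peak Cmax,ss = C₀·R ≈ 17.000 × 3.0066 ≈ 51.112 mcg/mL.
Steady-state trough Cmin,ss = Cmax,ss·f ≈ 51.112 × 0.6674 ≈ 34.112 mcg/mL.

34.1 mcg/mL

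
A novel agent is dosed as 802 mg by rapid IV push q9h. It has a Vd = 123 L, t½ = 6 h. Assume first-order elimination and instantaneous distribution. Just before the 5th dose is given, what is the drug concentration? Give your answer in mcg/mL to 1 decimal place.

3.5 mcg/mL

f = (1/2)^(τ/t½) = (1/2)^(9/6) ≈ 0.3536.
C₀ = D/Vd = 802/123 ≈ 6.520 mcg/mL.
Before the 5th dose, 4 doses have been given. Superposition: Cmin = C₀·(f + f² + … + f^4).
≈ 6.520 × (0.3536 + 0.1250 + 0.0442 + 0.0156) ≈ 6.520 × 0.5384 ≈ 3.510 mcg/mL.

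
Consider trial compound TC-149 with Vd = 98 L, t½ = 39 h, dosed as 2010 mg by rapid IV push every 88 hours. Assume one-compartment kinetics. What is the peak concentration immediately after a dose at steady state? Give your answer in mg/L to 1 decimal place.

25.9 mg/L

τ/t½ = 88/39 ≈ 2.2564, so fraction remaining f = (1/2)^(88/39) ≈ 0.2093.
At steady state, accumulation factor R = 1/(1 − e^(−kτ)) ≈ 1.2647.
Each bolus raises the concentration by D/Vd = 2010/98 ≈ 20.510 mg/L.
Steady-state peak Cmax,ss = C₀·R ≈ 20.510 × 1.2647 ≈ 25.939 mg/L.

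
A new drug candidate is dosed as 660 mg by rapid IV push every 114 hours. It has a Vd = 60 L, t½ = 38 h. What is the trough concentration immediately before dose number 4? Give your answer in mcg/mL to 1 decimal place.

f = (1/2)^(τ/t½) = (1/2)^(114/38) ≈ 0.1250.
C₀ = D/Vd = 660/60 ≈ 11.000 mcg/mL.
Before the 4th dose, 3 doses have been given. Superposition: Cmin = C₀·(f + f² + … + f^3).
≈ 11.000 × (0.1250 + 0.0156 + 0.0020) ≈ 11.000 × 0.1426 ≈ 1.569 mcg/mL.

1.6 mcg/mL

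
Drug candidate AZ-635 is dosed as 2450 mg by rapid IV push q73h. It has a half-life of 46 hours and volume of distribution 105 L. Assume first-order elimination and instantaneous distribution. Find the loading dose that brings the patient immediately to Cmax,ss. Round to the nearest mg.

f = (1/2)^(73/46) ≈ 0.332873; accumulation ratio R = 1/(1−f) ≈ 1.49896.
Loading dose to hit Cmax,ss on first dose: D_load = D_maint·R ≈ 2450 × 1.49896 ≈ 3672.45 mg.

3672 mg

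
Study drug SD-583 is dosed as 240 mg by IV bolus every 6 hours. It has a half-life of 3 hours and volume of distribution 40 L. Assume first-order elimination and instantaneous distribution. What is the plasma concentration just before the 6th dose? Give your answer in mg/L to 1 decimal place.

2.0 mg/L

f = (1/2)^(τ/t½) = (1/2)^(6/3) ≈ 0.2500.
C₀ = D/Vd = 240/40 ≈ 6.000 mg/L.
Before the 6th dose, 5 doses have been given. Superposition: Cmin = C₀·(f + f² + … + f^5).
≈ 6.000 × (0.2500 + 0.0625 + 0.0156 + 0.0039 + 0.0010) ≈ 6.000 × 0.3330 ≈ 1.998 mg/L.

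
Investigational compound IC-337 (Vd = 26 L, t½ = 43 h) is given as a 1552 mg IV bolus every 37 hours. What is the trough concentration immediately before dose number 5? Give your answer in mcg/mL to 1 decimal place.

66.5 mcg/mL

f = (1/2)^(τ/t½) = (1/2)^(37/43) ≈ 0.5508.
C₀ = D/Vd = 1552/26 ≈ 59.692 mcg/mL.
Before the 5th dose, 4 doses have been given. Superposition: Cmin = C₀·(f + f² + … + f^4).
≈ 59.692 × (0.5508 + 0.3034 + 0.1671 + 0.0920) ≈ 59.692 × 1.1133 ≈ 66.455 mcg/mL.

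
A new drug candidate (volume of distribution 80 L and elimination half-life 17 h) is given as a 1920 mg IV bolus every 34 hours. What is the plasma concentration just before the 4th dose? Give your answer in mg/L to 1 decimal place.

7.9 mg/L

f = (1/2)^(τ/t½) = (1/2)^(34/17) ≈ 0.2500.
C₀ = D/Vd = 1920/80 ≈ 24.000 mg/L.
Before the 4th dose, 3 doses have been given. Superposition: Cmin = C₀·(f + f² + … + f^3).
≈ 24.000 × (0.2500 + 0.0625 + 0.0156) ≈ 24.000 × 0.3281 ≈ 7.874 mg/L.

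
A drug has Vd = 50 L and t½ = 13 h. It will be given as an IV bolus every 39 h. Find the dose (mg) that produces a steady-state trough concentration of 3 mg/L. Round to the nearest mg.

τ/t½ = 39/13 ≈ 3, so f = (1/2)^(39/13) ≈ 0.125000.
Cmin,ss = (D/Vd)·f/(1−f), so D = Cmin,ss·Vd·(1−f)/f.
D = 3 × 50 × (1−f)/f ≈ 3 × 50 × 7.00000 ≈ 1050.00 mg.

1050 mg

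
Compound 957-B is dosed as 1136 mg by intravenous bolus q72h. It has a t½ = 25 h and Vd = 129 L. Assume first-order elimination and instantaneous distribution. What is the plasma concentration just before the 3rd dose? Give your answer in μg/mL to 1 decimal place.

f = (1/2)^(τ/t½) = (1/2)^(72/25) ≈ 0.1358.
C₀ = D/Vd = 1136/129 ≈ 8.806 μg/mL.
Before the 3rd dose, 2 doses have been given. Superposition: Cmin = C₀·(f + f²).
≈ 8.806 × (0.1358 + 0.0184) ≈ 8.806 × 0.1542 ≈ 1.358 μg/mL.

1.4 μg/mL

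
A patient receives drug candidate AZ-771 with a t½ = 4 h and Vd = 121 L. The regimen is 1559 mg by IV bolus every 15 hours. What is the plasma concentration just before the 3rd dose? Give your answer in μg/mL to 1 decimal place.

1.0 μg/mL

f = (1/2)^(τ/t½) = (1/2)^(15/4) ≈ 0.0743.
C₀ = D/Vd = 1559/121 ≈ 12.884 μg/mL.
Before the 3rd dose, 2 doses have been given. Superposition: Cmin = C₀·(f + f²).
≈ 12.884 × (0.0743 + 0.0055) ≈ 12.884 × 0.0798 ≈ 1.028 μg/mL.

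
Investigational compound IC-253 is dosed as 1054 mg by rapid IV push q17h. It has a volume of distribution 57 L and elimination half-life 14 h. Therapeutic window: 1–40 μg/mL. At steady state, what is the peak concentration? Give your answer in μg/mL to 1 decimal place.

32.5 μg/mL

τ/t½ = 17/14 ≈ 1.2143, so fraction remaining f = (1/2)^(17/14) ≈ 0.4310.
At steady state, accumulation factor R = 1/(1 − e^(−kτ)) ≈ 1.7575.
Each bolus raises the concentration by D/Vd = 1054/57 ≈ 18.491 μg/mL.
Cmax,ss = C₀/(1 − f) ≈ 18.491/0.5690 ≈ 32.497 μg/mL.
Peak 32.5 μg/mL vs MTC 40 μg/mL: below toxic threshold.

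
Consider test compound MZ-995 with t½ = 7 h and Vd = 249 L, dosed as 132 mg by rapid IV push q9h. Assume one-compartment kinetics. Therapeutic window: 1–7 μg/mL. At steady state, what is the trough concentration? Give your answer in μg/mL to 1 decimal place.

0.4 μg/mL

Over one 9-h interval, 9/7 ≈ 1.2857 half-lives elapse, leaving f ≈ 0.4102 of each dose.
Accumulation ratio R = 1/(1 − f) ≈ 1/0.5898 ≈ 1.6955.
Single-dose peak C₀ = D/Vd = 132/249 ≈ 0.530 μg/mL.
Steady-state peak Cmax,ss = C₀·R ≈ 0.530 × 1.6955 ≈ 0.899 μg/mL.
Steady-state trough Cmin,ss = Cmax,ss·f ≈ 0.899 × 0.4102 ≈ 0.369 μg/mL.
Trough 0.4 μg/mL vs MEC 1 μg/mL: subtherapeutic.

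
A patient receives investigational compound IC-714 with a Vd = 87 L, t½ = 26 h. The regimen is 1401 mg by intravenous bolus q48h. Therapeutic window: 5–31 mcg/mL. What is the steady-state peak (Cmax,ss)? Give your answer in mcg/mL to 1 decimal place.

τ/t½ = 48/26 ≈ 1.8462, so fraction remaining f = (1/2)^(48/26) ≈ 0.2781.
Accumulation ratio R = 1/(1 − f) ≈ 1/0.7219 ≈ 1.3852.
Each bolus raises the concentration by D/Vd = 1401/87 ≈ 16.103 mcg/mL.
Steady-state peak Cmax,ss = C₀·R ≈ 16.103 × 1.3852 ≈ 22.306 mcg/mL.
Peak 22.3 mcg/mL vs MTC 31 mcg/mL: below toxic threshold.

22.3 mcg/mL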